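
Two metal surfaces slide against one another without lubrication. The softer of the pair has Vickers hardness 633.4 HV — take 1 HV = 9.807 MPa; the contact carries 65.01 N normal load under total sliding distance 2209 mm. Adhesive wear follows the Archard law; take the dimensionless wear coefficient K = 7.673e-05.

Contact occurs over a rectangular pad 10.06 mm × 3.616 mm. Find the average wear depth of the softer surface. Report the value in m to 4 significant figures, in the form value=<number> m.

value=4.876e-08 m

Shown intermediates are rounded; all working math holds full precision. Rounded just once to 4 significant figures.
Distance covered L = 2209 mm = 2.209 m.
Hardness H = 633.4 HV × 9.807 MPa/HV = 6212 MPa = 6.212e+09 Pa.
Pad sides 10.06 mm × 3.616 mm = 0.01006 m × 0.003616 m. Contact area A = 0.01006 m × 0.003616 m = 3.638e-05 m².
As SI base values: W = 65.01 N, H = 6.212e+09 Pa, K = 7.673e-05.
Archard relation: V = K·W·L/H = 7.673e-05 · 65.01 · 2.209 / 6.212e+09 = 1.774e-12 m³.
Wear depth h = V/A = 1.774e-12 / 3.638e-05 = 4.876e-08 m.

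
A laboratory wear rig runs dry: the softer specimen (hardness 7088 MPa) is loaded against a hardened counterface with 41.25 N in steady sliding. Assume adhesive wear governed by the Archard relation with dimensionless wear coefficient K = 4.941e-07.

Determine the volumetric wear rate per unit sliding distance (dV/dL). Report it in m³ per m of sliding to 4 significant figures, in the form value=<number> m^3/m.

value=2.876e-15 m^3/m

All arithmetic holds exact precision. The intermediates are displayed rounded, and one last rounding: 4 significant figures.
Convert: Hardness H = 7088 MPa = 7.088e+09 Pa.
In SI base units: W = 41.25 N, H = 7.088e+09 Pa, K = 4.941e-07.
Wear rate dV/dL = K·W/H, so: 4.941e-07 · 41.25 / 7.088e+09 = 2.876e-15 m³/m.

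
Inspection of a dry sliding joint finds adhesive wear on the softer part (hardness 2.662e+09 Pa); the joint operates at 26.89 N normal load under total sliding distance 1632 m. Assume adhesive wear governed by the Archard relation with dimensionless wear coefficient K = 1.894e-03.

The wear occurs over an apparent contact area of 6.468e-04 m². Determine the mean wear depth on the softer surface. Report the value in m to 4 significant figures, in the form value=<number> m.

value=4.827e-05 m

Intermediate values are shown rounded — all arithmetic carries full precision; rounded just once to 4 significant digits.
Working in SI base units: W = 26.89 N, H = 2.662e+09 Pa, K = 1.894e-03.
Archard relation: V = K·W·L/H = 1.894e-03 · 26.89 · 1632 / 2.662e+09 = 3.122e-08 m³.
Wear depth h = V/A = 3.122e-08 / 6.468e-04 = 4.827e-05 m.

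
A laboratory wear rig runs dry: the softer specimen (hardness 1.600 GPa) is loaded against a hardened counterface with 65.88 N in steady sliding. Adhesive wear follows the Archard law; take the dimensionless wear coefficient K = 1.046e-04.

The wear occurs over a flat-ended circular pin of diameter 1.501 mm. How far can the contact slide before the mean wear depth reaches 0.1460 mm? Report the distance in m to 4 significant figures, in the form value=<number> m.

Printed values are rounded; each operation runs at exact precision. Rounded just once, at four significant figures.
Hardness H = 1.600 GPa = 1.600e+09 Pa.
Pin diameter d = 1.501 mm = 0.001501 m. Contact area A = π·d²/4 = π·(0.001501 m)²/4 = 1.770e-06 m².
Depth limit h_lim = 0.1460 mm = 1.460e-04 m.
In SI base units: W = 65.88 N, H = 1.600e+09 Pa, K = 1.046e-04.
Allowed volume V_lim = h_lim·A = 1.460e-04 · 1.770e-06 = 2.583e-10 m³.
So the life L = V_lim·H/(K·W) = 2.583e-10 · 1.600e+09 / (1.046e-04 · 65.88) = 59.98 m.

value=59.98 m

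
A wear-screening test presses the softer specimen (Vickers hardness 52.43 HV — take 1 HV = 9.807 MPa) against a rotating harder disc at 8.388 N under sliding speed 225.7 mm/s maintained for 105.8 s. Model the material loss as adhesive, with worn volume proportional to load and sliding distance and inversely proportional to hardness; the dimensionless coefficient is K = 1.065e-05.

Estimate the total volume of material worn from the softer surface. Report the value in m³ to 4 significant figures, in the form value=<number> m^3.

value=4.149e-12 m^3

Each operation keeps full float precision; the intermediates are shown rounded; one last rounding: 4 significant digits.
Sliding speed v = 225.7 mm/s = 0.2257 m/s. Distance covered L = v·t = 0.2257 m/s × 105.8 s = 23.88 m.
Hardness H = 52.43 HV × 9.807 MPa/HV = 514.2 MPa = 5.142e+08 Pa.
In SI base units, W = 8.388 N, H = 5.142e+08 Pa, K = 1.065e-05.
Volume removed: V = K·W·L/H = 1.065e-05 · 8.388 · 23.88 / 5.142e+08 = 4.149e-12 m³.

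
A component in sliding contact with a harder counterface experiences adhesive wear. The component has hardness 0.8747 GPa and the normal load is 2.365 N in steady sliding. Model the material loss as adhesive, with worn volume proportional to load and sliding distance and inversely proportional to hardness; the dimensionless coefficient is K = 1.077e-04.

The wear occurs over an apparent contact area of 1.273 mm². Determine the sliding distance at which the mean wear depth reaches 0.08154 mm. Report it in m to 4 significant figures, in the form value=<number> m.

value=356.5 m

Each operation runs at full precision. The intermediates are displayed rounded. Rounded once at the end to 4 significant figures.
Hardness H = 0.8747 GPa = 8.747e+08 Pa.
Contact area A = 1.273 mm² = 1.273e-06 m².
Depth limit h_lim = 0.08154 mm = 8.154e-05 m.
Working in SI base units: W = 2.365 N, H = 8.747e+08 Pa, K = 1.077e-04.
Volume at the limit: V_lim = h_lim·A = 8.154e-05 · 1.273e-06 = 1.038e-10 m³.
Sliding life L = V_lim·H/(K·W) = 1.038e-10 · 8.747e+08 / (1.077e-04 · 2.365) = 356.5 m.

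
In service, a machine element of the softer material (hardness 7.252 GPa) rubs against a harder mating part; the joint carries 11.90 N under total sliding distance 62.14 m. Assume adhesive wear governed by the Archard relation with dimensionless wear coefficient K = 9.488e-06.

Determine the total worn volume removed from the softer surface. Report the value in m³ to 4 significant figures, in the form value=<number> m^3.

The intermediates appear rounded, and each operation maintains full float precision — one last rounding to four significant digits.
Hardness H = 7.252 GPa = 7.252e+09 Pa.
As SI base values: W = 11.90 N, H = 7.252e+09 Pa, K = 9.488e-06.
Worn volume V = K·W·L/H = 9.488e-06 · 11.90 · 62.14 / 7.252e+09 = 9.675e-13 m³.

value=9.675e-13 m^3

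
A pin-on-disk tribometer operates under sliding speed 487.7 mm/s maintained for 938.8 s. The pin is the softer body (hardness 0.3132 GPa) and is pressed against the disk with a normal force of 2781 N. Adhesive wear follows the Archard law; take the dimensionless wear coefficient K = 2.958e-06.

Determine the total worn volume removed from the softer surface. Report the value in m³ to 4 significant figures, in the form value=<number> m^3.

value=1.203e-08 m^3

Displayed values are rounded, and the computation holds full float precision; a lone final rounding: 4 significant figures.
Convert: Sliding speed v = 487.7 mm/s = 0.4877 m/s. Sliding distance L = v·t = 0.4877 m/s × 938.8 s = 457.9 m.
Convert: Hardness H = 0.3132 GPa = 3.132e+08 Pa.
Collected in SI base units: W = 2781 N, H = 3.132e+08 Pa, K = 2.958e-06.
The Archard volume V = K·W·L/H = 2.958e-06 · 2781 · 457.9 / 3.132e+08 = 1.203e-08 m³.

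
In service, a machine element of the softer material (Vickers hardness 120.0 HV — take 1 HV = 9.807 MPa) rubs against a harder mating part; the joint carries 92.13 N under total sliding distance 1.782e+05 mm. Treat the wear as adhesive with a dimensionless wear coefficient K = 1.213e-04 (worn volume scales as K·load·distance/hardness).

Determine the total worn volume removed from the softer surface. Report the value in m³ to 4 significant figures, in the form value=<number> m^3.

value=1.692e-09 m^3

All arithmetic runs at full precision. Shown intermediates are rounded. Rounded just once: 4 significant figures.
Distance covered L = 1.782e+05 mm = 178.2 m.
Hardness H = 120.0 HV × 9.807 MPa/HV = 1177 MPa = 1.177e+09 Pa.
In SI base units: W = 92.13 N, H = 1.177e+09 Pa, K = 1.213e-04.
By Archard's law, V = K·W·L/H = 1.213e-04 · 92.13 · 178.2 / 1.177e+09 = 1.692e-09 m³.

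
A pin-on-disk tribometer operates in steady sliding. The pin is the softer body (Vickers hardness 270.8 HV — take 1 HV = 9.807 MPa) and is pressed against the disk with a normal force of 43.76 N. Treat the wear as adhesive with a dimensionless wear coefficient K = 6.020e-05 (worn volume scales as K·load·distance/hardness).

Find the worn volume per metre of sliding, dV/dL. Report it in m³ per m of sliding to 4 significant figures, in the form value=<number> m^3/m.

The intermediates are displayed rounded; the computation runs at exact precision; one final rounding, at four significant digits.
Hardness H = 270.8 HV × 9.807 MPa/HV = 2656 MPa = 2.656e+09 Pa.
SI base units throughout: W = 43.76 N, H = 2.656e+09 Pa, K = 6.020e-05.
Rate of wear dV/dL = K·W/H — distance-free: 6.020e-05 · 43.76 / 2.656e+09 = 9.919e-13 m³/m.

value=9.919e-13 m^3/m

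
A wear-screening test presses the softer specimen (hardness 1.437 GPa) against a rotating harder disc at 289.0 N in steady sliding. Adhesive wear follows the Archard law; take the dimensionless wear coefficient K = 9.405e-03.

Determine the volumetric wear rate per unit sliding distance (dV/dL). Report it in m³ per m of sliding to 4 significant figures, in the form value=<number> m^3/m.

Each operation maintains exact precision — the intermediates are printed rounded. Rounded once at the end to 4 significant figures.
Convert: Hardness H = 1.437 GPa = 1.437e+09 Pa.
As SI base values: W = 289.0 N, H = 1.437e+09 Pa, K = 9.405e-03.
Wear rate dV/dL = K·W/H (independent of L): 9.405e-03 · 289.0 / 1.437e+09 = 1.891e-09 m³/m.

value=1.891e-09 m^3/m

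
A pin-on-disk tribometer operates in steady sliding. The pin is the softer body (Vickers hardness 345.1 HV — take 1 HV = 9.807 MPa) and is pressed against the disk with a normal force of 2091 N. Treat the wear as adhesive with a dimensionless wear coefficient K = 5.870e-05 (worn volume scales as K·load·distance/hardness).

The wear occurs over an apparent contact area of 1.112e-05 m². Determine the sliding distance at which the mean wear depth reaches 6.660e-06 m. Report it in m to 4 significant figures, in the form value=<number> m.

value=2.042 m

The algebra runs at full float precision. Intermediate values are printed rounded — rounded once at the end: 4 significant figures.
Convert: Hardness H = 345.1 HV × 9.807 MPa/HV = 3384 MPa = 3.384e+09 Pa.
Working in SI base units: W = 2091 N, H = 3.384e+09 Pa, K = 5.870e-05.
At the depth limit, V_lim = h_lim·A = 6.660e-06 · 1.112e-05 = 7.406e-11 m³.
So the life L = V_lim·H/(K·W) = 7.406e-11 · 3.384e+09 / (5.870e-05 · 2091) = 2.042 m.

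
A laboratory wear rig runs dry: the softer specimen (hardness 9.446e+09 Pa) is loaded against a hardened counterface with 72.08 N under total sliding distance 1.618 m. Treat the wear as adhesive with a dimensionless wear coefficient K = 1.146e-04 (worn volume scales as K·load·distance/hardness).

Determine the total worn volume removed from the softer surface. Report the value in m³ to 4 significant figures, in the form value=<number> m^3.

value=1.415e-12 m^3

The intermediates are printed rounded; the computation keeps full precision. Rounded just once to 4 significant figures.
As SI base values: W = 72.08 N, H = 9.446e+09 Pa, K = 1.146e-04.
Wear volume V = K·W·L/H = 1.146e-04 · 72.08 · 1.618 / 9.446e+09 = 1.415e-12 m³.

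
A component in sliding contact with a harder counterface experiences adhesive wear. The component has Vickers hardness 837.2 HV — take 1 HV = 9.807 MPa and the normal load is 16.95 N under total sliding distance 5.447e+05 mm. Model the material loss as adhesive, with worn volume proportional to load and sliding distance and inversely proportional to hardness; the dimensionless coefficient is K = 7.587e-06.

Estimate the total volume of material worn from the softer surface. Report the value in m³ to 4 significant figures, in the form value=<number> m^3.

Each operation runs at full precision; intermediates are printed rounded. Rounded just once to 4 significant figures.
Convert: Path length L = 5.447e+05 mm = 544.7 m.
Convert: Hardness H = 837.2 HV × 9.807 MPa/HV = 8210 MPa = 8.210e+09 Pa.
In SI base units: W = 16.95 N, H = 8.210e+09 Pa, K = 7.587e-06.
Archard volume V = K·W·L/H = 7.587e-06 · 16.95 · 544.7 / 8.210e+09 = 8.532e-12 m³.

value=8.532e-12 m^3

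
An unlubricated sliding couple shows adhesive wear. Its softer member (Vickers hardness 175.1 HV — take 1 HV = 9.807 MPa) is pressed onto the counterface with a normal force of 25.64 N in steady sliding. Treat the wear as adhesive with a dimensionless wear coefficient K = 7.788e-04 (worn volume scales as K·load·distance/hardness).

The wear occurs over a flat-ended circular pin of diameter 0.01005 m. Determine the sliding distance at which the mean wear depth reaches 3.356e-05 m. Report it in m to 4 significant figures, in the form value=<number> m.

The computation holds full precision — shown intermediates are rounded, and a lone final rounding: 4 significant figures.
Hardness H = 175.1 HV × 9.807 MPa/HV = 1717 MPa = 1.717e+09 Pa.
Contact area A = π·d²/4 = π·(0.01005 m)²/4 = 7.933e-05 m².
Expressed in SI base units: W = 25.64 N, H = 1.717e+09 Pa, K = 7.788e-04.
Volume at the limit: V_lim = h_lim·A = 3.356e-05 · 7.933e-05 = 2.662e-09 m³.
Thus life L = V_lim·H/(K·W) = 2.662e-09 · 1.717e+09 / (7.788e-04 · 25.64) = 228.9 m.

value=228.9 m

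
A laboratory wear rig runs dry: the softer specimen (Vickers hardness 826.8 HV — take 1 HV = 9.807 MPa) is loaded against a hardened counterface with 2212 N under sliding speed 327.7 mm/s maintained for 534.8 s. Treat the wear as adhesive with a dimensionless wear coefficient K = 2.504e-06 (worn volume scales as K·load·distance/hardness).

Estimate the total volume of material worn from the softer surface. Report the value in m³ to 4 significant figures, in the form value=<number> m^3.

The computation holds full float precision, and the intermediates are displayed rounded; one last rounding to 4 significant digits.
Sliding speed v = 327.7 mm/s = 0.3277 m/s. Distance covered L = v·t = 0.3277 m/s × 534.8 s = 175.3 m.
Hardness H = 826.8 HV × 9.807 MPa/HV = 8108 MPa = 8.108e+09 Pa.
SI base units throughout: W = 2212 N, H = 8.108e+09 Pa, K = 2.504e-06.
Wear volume V = K·W·L/H = 2.504e-06 · 2212 · 175.3 / 8.108e+09 = 1.197e-10 m³.

value=1.197e-10 m^3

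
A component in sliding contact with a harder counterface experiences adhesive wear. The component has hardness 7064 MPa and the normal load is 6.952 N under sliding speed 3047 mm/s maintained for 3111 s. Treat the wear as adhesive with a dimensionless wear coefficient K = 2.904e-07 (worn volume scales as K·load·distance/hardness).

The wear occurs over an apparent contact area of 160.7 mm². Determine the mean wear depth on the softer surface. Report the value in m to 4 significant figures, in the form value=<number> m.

Intermediates appear rounded; all working math keeps full float precision. Rounded once at the end to four significant figures.
Convert: Sliding speed v = 3047 mm/s = 3.047 m/s. Path length L = v·t = 3.047 m/s × 3111 s = 9479 m.
Convert: Hardness H = 7064 MPa = 7.064e+09 Pa.
Convert: Contact area A = 160.7 mm² = 1.607e-04 m².
Restated in SI base units: W = 6.952 N, H = 7.064e+09 Pa, K = 2.904e-07.
Wear volume V = K·W·L/H = 2.904e-07 · 6.952 · 9479 / 7.064e+09 = 2.709e-12 m³.
Depth of wear h = V/A = 2.709e-12 / 1.607e-04 = 1.686e-08 m.

value=1.686e-08 m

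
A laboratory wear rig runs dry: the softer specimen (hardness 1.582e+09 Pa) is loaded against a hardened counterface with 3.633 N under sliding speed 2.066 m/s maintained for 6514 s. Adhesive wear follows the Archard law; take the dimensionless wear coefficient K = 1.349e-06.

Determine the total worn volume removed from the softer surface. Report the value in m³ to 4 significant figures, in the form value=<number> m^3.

value=4.169e-11 m^3

Intermediates are printed rounded; the computation holds full float precision. Rounded just once to four significant digits.
The distance L = v·t = 2.066 m/s × 6514 s = 1.346e+04 m.
Working in SI base units: W = 3.633 N, H = 1.582e+09 Pa, K = 1.349e-06.
The Archard volume V = K·W·L/H = 1.349e-06 · 3.633 · 1.346e+04 / 1.582e+09 = 4.169e-11 m³.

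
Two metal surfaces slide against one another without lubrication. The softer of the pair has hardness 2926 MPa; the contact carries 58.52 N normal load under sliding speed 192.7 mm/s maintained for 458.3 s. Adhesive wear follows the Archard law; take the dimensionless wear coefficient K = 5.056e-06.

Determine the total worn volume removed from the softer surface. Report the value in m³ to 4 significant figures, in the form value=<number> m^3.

Each operation holds full float precision — the intermediates are shown rounded; a single final rounding: 4 significant digits.
Convert: Sliding speed v = 192.7 mm/s = 0.1927 m/s. Path length L = v·t = 0.1927 m/s × 458.3 s = 88.31 m.
Convert: Hardness H = 2926 MPa = 2.926e+09 Pa.
Working in SI base units: W = 58.52 N, H = 2.926e+09 Pa, K = 5.056e-06.
Worn volume V = K·W·L/H = 5.056e-06 · 58.52 · 88.31 / 2.926e+09 = 8.930e-12 m³.

value=8.930e-12 m^3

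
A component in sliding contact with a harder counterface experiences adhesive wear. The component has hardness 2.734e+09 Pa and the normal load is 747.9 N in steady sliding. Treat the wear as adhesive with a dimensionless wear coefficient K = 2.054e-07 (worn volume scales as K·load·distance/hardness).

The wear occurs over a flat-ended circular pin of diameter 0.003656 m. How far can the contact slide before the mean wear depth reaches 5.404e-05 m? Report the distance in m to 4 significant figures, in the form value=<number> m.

value=1.010e+04 m

Displayed values are rounded. The computation runs at full precision. Rounded once at the end to 4 significant figures.
Convert: Contact area A = π·d²/4 = π·(0.003656 m)²/4 = 1.050e-05 m².
Restated in SI base units: W = 747.9 N, H = 2.734e+09 Pa, K = 2.054e-07.
At the depth limit, V_lim = h_lim·A = 5.404e-05 · 1.050e-05 = 5.673e-10 m³.
So the life L = V_lim·H/(K·W) = 5.673e-10 · 2.734e+09 / (2.054e-07 · 747.9) = 1.010e+04 m.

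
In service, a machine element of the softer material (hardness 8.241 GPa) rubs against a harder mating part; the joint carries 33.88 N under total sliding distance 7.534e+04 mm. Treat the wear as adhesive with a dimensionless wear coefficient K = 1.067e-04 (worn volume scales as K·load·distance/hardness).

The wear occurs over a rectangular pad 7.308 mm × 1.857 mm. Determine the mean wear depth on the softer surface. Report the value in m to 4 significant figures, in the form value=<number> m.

The intermediates are printed rounded. All working math holds full precision. Rounded once at the end to four significant figures.
Convert: Sliding distance L = 7.534e+04 mm = 75.34 m.
Convert: Hardness H = 8.241 GPa = 8.241e+09 Pa.
Convert: Pad sides 7.308 mm × 1.857 mm = 0.007308 m × 0.001857 m. Contact area A = 0.007308 m × 0.001857 m = 1.357e-05 m².
In SI base units: W = 33.88 N, H = 8.241e+09 Pa, K = 1.067e-04.
Worn volume V = K·W·L/H = 1.067e-04 · 33.88 · 75.34 / 8.241e+09 = 3.305e-11 m³.
Depth of wear h = V/A = 3.305e-11 / 1.357e-05 = 2.435e-06 m.

value=2.435e-06 m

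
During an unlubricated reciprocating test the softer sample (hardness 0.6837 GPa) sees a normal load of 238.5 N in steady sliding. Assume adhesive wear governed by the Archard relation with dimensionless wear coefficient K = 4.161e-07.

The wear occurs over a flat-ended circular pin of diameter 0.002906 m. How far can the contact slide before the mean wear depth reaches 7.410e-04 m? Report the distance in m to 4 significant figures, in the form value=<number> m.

All arithmetic keeps full precision — displayed values are rounded — rounded once at the end to 4 significant digits.
Convert: Hardness H = 0.6837 GPa = 6.837e+08 Pa.
Convert: Contact area A = π·d²/4 = π·(0.002906 m)²/4 = 6.633e-06 m².
In SI base units: W = 238.5 N, H = 6.837e+08 Pa, K = 4.161e-07.
Allowed volume V_lim = h_lim·A = 7.410e-04 · 6.633e-06 = 4.915e-09 m³.
Sliding life L = V_lim·H/(K·W) = 4.915e-09 · 6.837e+08 / (4.161e-07 · 238.5) = 3.386e+04 m.

value=3.386e+04 m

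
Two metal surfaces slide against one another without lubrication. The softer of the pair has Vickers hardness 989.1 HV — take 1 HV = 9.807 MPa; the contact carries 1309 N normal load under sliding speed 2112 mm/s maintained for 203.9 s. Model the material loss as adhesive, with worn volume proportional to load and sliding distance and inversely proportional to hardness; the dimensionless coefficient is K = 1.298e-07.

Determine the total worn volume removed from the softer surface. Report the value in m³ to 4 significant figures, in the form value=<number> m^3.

Intermediate values appear rounded; every step holds full precision; rounded once at the end: four significant digits.
Sliding speed v = 2112 mm/s = 2.112 m/s. Distance covered L = v·t = 2.112 m/s × 203.9 s = 430.6 m.
Hardness H = 989.1 HV × 9.807 MPa/HV = 9700 MPa = 9.700e+09 Pa.
As SI base values: W = 1309 N, H = 9.700e+09 Pa, K = 1.298e-07.
Archard relation: V = K·W·L/H = 1.298e-07 · 1309 · 430.6 / 9.700e+09 = 7.543e-12 m³.

value=7.543e-12 m^3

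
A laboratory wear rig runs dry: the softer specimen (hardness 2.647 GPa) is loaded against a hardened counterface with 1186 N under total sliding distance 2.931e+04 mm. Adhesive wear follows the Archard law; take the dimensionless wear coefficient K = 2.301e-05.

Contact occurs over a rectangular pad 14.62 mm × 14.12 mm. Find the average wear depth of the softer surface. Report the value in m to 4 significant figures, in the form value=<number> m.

value=1.464e-06 m

Intermediate values appear rounded. Each operation holds full precision, and one last rounding, at four significant digits.
Convert: The distance L = 2.931e+04 mm = 29.31 m.
Convert: Hardness H = 2.647 GPa = 2.647e+09 Pa.
Convert: Pad sides 14.62 mm × 14.12 mm = 0.01462 m × 0.01412 m. Contact area A = 0.01462 m × 0.01412 m = 2.064e-04 m².
In SI base units, W = 1186 N, H = 2.647e+09 Pa, K = 2.301e-05.
Volume removed: V = K·W·L/H = 2.301e-05 · 1186 · 29.31 / 2.647e+09 = 3.022e-10 m³.
Depth of wear h = V/A = 3.022e-10 / 2.064e-04 = 1.464e-06 m.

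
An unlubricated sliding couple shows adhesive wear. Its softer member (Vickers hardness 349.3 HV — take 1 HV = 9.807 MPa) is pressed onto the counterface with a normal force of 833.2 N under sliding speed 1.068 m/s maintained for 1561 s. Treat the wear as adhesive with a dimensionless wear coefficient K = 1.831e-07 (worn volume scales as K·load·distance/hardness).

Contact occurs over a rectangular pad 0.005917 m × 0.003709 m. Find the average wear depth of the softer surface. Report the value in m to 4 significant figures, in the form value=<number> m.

value=3.383e-06 m

Intermediates are shown rounded; all working math maintains exact precision; rounded just once: 4 significant digits.
Convert: Path length L = v·t = 1.068 m/s × 1561 s = 1667 m.
Convert: Hardness H = 349.3 HV × 9.807 MPa/HV = 3426 MPa = 3.426e+09 Pa.
Convert: Contact area A = 0.005917 m × 0.003709 m = 2.195e-05 m².
In SI base units: W = 833.2 N, H = 3.426e+09 Pa, K = 1.831e-07.
Worn volume V = K·W·L/H = 1.831e-07 · 833.2 · 1667 / 3.426e+09 = 7.425e-11 m³.
Depth of wear h = V/A = 7.425e-11 / 2.195e-05 = 3.383e-06 m.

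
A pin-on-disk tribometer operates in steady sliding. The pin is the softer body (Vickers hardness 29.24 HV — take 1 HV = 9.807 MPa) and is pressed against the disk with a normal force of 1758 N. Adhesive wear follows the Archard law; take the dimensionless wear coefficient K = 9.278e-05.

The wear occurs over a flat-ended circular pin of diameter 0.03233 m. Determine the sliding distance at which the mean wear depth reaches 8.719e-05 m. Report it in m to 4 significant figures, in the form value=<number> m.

The computation carries exact precision, and quoted intermediates are rounded. Rounded once at the end, at four significant digits.
Convert: Hardness H = 29.24 HV × 9.807 MPa/HV = 286.8 MPa = 2.868e+08 Pa.
Convert: Contact area A = π·d²/4 = π·(0.03233 m)²/4 = 8.209e-04 m².
SI base units throughout: W = 1758 N, H = 2.868e+08 Pa, K = 9.278e-05.
Allowed volume V_lim = h_lim·A = 8.719e-05 · 8.209e-04 = 7.158e-08 m³.
Inverting, life L = V_lim·H/(K·W) = 7.158e-08 · 2.868e+08 / (9.278e-05 · 1758) = 125.8 m.

value=125.8 m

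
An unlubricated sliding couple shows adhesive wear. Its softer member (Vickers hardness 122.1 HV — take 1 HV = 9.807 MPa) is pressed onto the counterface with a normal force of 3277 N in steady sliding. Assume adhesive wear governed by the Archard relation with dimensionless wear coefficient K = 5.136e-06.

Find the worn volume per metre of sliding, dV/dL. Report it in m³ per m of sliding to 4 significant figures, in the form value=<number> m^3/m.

Intermediates are shown rounded, and every step keeps exact precision. Rounded once at the end, at four significant figures.
Convert: Hardness H = 122.1 HV × 9.807 MPa/HV = 1197 MPa = 1.197e+09 Pa.
Working in SI base units: W = 3277 N, H = 1.197e+09 Pa, K = 5.136e-06.
The wear rate dV/dL = K·W/H (no L dependence): 5.136e-06 · 3277 / 1.197e+09 = 1.406e-11 m³/m.

value=1.406e-11 m^3/m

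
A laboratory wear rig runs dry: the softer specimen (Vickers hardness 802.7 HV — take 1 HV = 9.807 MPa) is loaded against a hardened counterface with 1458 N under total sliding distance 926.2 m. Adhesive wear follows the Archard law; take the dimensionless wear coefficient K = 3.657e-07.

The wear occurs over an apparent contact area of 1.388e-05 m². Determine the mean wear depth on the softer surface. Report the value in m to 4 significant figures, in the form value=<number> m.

value=4.520e-06 m

Intermediate values are displayed rounded. Each operation carries full float precision, and a lone final rounding: 4 significant figures.
Hardness H = 802.7 HV × 9.807 MPa/HV = 7872 MPa = 7.872e+09 Pa.
Collected in SI base units: W = 1458 N, H = 7.872e+09 Pa, K = 3.657e-07.
Wear volume V = K·W·L/H = 3.657e-07 · 1458 · 926.2 / 7.872e+09 = 6.273e-11 m³.
Mean depth h = V/A = 6.273e-11 / 1.388e-05 = 4.520e-06 m.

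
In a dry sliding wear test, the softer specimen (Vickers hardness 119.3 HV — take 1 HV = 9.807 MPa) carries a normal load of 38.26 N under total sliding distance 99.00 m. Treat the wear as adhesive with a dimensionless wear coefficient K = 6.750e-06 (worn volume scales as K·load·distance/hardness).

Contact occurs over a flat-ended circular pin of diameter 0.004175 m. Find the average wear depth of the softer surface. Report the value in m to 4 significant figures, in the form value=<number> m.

Every step keeps full precision; the intermediates are displayed rounded, and one final rounding: 4 significant figures.
Convert: Hardness H = 119.3 HV × 9.807 MPa/HV = 1170 MPa = 1.170e+09 Pa.
Convert: Contact area A = π·d²/4 = π·(0.004175 m)²/4 = 1.369e-05 m².
In SI base units: W = 38.26 N, H = 1.170e+09 Pa, K = 6.750e-06.
By Archard's law, V = K·W·L/H = 6.750e-06 · 38.26 · 99.00 / 1.170e+09 = 2.185e-11 m³.
Depth of wear h = V/A = 2.185e-11 / 1.369e-05 = 1.596e-06 m.

value=1.596e-06 m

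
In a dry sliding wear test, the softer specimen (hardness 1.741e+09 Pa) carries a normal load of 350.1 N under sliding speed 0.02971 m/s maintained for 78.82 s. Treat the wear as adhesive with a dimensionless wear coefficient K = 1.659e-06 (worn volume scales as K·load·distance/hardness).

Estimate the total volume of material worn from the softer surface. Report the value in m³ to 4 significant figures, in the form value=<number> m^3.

All arithmetic carries full float precision; intermediates are printed rounded; a single final rounding to four significant digits.
Convert: Distance L = v·t = 0.02971 m/s × 78.82 s = 2.342 m.
Working in SI base units: W = 350.1 N, H = 1.741e+09 Pa, K = 1.659e-06.
Apply Archard: V = K·W·L/H = 1.659e-06 · 350.1 · 2.342 / 1.741e+09 = 7.812e-13 m³.

value=7.812e-13 m^3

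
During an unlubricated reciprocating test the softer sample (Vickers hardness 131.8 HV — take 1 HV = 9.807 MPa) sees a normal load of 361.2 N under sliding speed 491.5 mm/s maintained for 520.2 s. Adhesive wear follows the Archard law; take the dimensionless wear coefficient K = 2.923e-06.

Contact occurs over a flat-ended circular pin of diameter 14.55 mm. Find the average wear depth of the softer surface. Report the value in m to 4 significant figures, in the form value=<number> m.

Intermediate values appear rounded — all working math maintains exact precision; rounded once at the end to four significant digits.
Convert: Sliding speed v = 491.5 mm/s = 0.4915 m/s. Path length L = v·t = 0.4915 m/s × 520.2 s = 255.7 m.
Convert: Hardness H = 131.8 HV × 9.807 MPa/HV = 1293 MPa = 1.293e+09 Pa.
Convert: Pin diameter d = 14.55 mm = 0.01455 m. Contact area A = π·d²/4 = π·(0.01455 m)²/4 = 1.663e-04 m².
Restated in SI base units: W = 361.2 N, H = 1.293e+09 Pa, K = 2.923e-06.
Archard relation: V = K·W·L/H = 2.923e-06 · 361.2 · 255.7 / 1.293e+09 = 2.088e-10 m³.
Depth of wear h = V/A = 2.088e-10 / 1.663e-04 = 1.256e-06 m.

value=1.256e-06 m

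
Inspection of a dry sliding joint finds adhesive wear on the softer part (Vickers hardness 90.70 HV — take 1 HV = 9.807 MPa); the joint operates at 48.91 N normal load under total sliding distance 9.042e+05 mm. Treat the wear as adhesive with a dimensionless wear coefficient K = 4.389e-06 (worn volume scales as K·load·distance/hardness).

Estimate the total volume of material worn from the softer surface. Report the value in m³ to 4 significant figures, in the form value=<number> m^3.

value=2.182e-10 m^3

Intermediate values are displayed rounded; all arithmetic carries full precision — a single final rounding: four significant figures.
Convert: The distance L = 9.042e+05 mm = 904.2 m.
Convert: Hardness H = 90.70 HV × 9.807 MPa/HV = 889.5 MPa = 8.895e+08 Pa.
Expressed in SI base units: W = 48.91 N, H = 8.895e+08 Pa, K = 4.389e-06.
Apply Archard: V = K·W·L/H = 4.389e-06 · 48.91 · 904.2 / 8.895e+08 = 2.182e-10 m³.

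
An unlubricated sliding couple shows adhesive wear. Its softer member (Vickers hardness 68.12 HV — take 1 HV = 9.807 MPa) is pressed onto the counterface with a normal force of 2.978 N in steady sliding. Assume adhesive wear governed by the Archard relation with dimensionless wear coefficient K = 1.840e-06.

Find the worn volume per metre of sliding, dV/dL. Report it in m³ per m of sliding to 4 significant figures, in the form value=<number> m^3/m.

Each operation runs at full float precision. Quoted intermediates are rounded — one last rounding: four significant figures.
Convert: Hardness H = 68.12 HV × 9.807 MPa/HV = 668.1 MPa = 6.681e+08 Pa.
In SI base units: W = 2.978 N, H = 6.681e+08 Pa, K = 1.840e-06.
Wear rate dV/dL = K·W/H (independent of L): 1.840e-06 · 2.978 / 6.681e+08 = 8.202e-15 m³/m.

value=8.202e-15 m^3/m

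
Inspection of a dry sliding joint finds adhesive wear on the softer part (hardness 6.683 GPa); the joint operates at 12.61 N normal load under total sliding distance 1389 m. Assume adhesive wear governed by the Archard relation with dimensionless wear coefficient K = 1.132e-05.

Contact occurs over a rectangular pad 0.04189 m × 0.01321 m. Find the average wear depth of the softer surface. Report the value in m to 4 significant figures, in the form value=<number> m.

All arithmetic runs at exact precision, and the intermediates are displayed rounded. Rounded just once, at 4 significant figures.
Convert: Hardness H = 6.683 GPa = 6.683e+09 Pa.
Convert: Contact area A = 0.04189 m × 0.01321 m = 5.534e-04 m².
As SI base values: W = 12.61 N, H = 6.683e+09 Pa, K = 1.132e-05.
The Archard volume V = K·W·L/H = 1.132e-05 · 12.61 · 1389 / 6.683e+09 = 2.967e-11 m³.
Depth h = V/A = 2.967e-11 / 5.534e-04 = 5.361e-08 m.

value=5.361e-08 m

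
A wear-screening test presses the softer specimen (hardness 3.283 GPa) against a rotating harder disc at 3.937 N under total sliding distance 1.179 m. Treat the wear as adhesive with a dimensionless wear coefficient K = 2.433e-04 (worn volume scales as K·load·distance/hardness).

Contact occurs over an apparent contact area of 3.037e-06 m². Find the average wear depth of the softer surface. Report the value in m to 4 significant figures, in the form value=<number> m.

Each operation carries full float precision, and intermediate values are shown rounded — a lone final rounding, at four significant figures.
Convert: Hardness H = 3.283 GPa = 3.283e+09 Pa.
In SI base units: W = 3.937 N, H = 3.283e+09 Pa, K = 2.433e-04.
Apply Archard: V = K·W·L/H = 2.433e-04 · 3.937 · 1.179 / 3.283e+09 = 3.440e-13 m³.
Mean wear depth h = V/A = 3.440e-13 / 3.037e-06 = 1.133e-07 m.

value=1.133e-07 m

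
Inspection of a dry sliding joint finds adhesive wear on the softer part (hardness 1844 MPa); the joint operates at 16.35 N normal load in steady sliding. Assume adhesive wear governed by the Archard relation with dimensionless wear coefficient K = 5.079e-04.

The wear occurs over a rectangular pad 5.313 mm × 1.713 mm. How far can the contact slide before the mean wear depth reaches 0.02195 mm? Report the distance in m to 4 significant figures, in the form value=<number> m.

value=44.36 m

Intermediate values appear rounded. Every step maintains full float precision; one last rounding, at four significant digits.
Hardness H = 1844 MPa = 1.844e+09 Pa.
Pad sides 5.313 mm × 1.713 mm = 0.005313 m × 0.001713 m. Contact area A = 0.005313 m × 0.001713 m = 9.101e-06 m².
Depth limit h_lim = 0.02195 mm = 2.195e-05 m.
As SI base values: W = 16.35 N, H = 1.844e+09 Pa, K = 5.079e-04.
At the depth limit, V_lim = h_lim·A = 2.195e-05 · 9.101e-06 = 1.998e-10 m³.
Thus life L = V_lim·H/(K·W) = 1.998e-10 · 1.844e+09 / (5.079e-04 · 16.35) = 44.36 m.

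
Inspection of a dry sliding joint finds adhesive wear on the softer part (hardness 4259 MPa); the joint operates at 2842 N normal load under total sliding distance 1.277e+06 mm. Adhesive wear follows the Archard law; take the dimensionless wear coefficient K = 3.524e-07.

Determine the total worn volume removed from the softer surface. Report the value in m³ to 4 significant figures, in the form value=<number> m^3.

Intermediates are displayed rounded, and all arithmetic maintains full precision. Rounded once at the end, at four significant digits.
The distance L = 1.277e+06 mm = 1277 m.
Hardness H = 4259 MPa = 4.259e+09 Pa.
Working in SI base units: W = 2842 N, H = 4.259e+09 Pa, K = 3.524e-07.
Worn volume V = K·W·L/H = 3.524e-07 · 2842 · 1277 / 4.259e+09 = 3.003e-10 m³.

value=3.003e-10 m^3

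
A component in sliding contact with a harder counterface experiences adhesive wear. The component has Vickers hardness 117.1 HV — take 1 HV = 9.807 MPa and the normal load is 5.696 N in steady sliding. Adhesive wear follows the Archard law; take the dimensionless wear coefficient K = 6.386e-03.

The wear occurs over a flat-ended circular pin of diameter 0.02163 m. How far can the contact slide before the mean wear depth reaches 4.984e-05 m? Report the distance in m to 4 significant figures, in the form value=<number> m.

The algebra runs at exact precision; intermediates are displayed rounded; one last rounding to four significant figures.
Hardness H = 117.1 HV × 9.807 MPa/HV = 1148 MPa = 1.148e+09 Pa.
Contact area A = π·d²/4 = π·(0.02163 m)²/4 = 3.675e-04 m².
In SI base units: W = 5.696 N, H = 1.148e+09 Pa, K = 6.386e-03.
Allowed volume V_lim = h_lim·A = 4.984e-05 · 3.675e-04 = 1.831e-08 m³.
Sliding life L = V_lim·H/(K·W) = 1.831e-08 · 1.148e+09 / (6.386e-03 · 5.696) = 578.2 m.

value=578.2 m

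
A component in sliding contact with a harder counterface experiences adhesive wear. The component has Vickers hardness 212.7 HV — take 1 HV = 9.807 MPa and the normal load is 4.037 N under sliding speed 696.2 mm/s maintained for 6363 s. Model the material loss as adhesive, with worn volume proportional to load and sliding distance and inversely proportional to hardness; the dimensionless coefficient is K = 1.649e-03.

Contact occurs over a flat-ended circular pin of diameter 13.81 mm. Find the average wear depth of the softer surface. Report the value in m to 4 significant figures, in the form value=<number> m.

All working math runs at full precision; the intermediates are printed rounded; rounded just once to four significant figures.
Sliding speed v = 696.2 mm/s = 0.6962 m/s. Distance L = v·t = 0.6962 m/s × 6363 s = 4430 m.
Hardness H = 212.7 HV × 9.807 MPa/HV = 2086 MPa = 2.086e+09 Pa.
Pin diameter d = 13.81 mm = 0.01381 m. Contact area A = π·d²/4 = π·(0.01381 m)²/4 = 1.498e-04 m².
Working in SI base units: W = 4.037 N, H = 2.086e+09 Pa, K = 1.649e-03.
Wear volume V = K·W·L/H = 1.649e-03 · 4.037 · 4430 / 2.086e+09 = 1.414e-08 m³.
Wear depth h = V/A = 1.414e-08 / 1.498e-04 = 9.438e-05 m.

value=9.438e-05 m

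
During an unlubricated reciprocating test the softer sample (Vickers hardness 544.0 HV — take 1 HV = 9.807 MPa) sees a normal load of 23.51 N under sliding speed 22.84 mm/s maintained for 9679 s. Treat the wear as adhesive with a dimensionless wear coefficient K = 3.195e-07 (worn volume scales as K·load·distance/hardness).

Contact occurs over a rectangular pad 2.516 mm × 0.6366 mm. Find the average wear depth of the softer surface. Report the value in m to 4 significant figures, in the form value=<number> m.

The computation holds full float precision — shown intermediates are rounded — one last rounding: 4 significant digits.
Sliding speed v = 22.84 mm/s = 0.02284 m/s. Total distance L = v·t = 0.02284 m/s × 9679 s = 221.1 m.
Hardness H = 544.0 HV × 9.807 MPa/HV = 5335 MPa = 5.335e+09 Pa.
Pad sides 2.516 mm × 0.6366 mm = 2.516e-03 m × 6.366e-04 m. Contact area A = 2.516e-03 m × 6.366e-04 m = 1.602e-06 m².
As SI base values: W = 23.51 N, H = 5.335e+09 Pa, K = 3.195e-07.
Wear volume V = K·W·L/H = 3.195e-07 · 23.51 · 221.1 / 5.335e+09 = 3.113e-13 m³.
Mean wear depth h = V/A = 3.113e-13 / 1.602e-06 = 1.943e-07 m.

value=1.943e-07 m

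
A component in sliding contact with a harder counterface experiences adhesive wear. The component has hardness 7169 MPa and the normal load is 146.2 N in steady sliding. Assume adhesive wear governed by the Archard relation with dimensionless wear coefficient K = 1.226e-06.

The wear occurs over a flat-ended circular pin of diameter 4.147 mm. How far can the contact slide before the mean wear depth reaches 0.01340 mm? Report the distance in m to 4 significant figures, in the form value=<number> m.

value=7239 m

Shown intermediates are rounded; all arithmetic runs at exact precision, and one final rounding: four significant figures.
Hardness H = 7169 MPa = 7.169e+09 Pa.
Pin diameter d = 4.147 mm = 0.004147 m. Contact area A = π·d²/4 = π·(0.004147 m)²/4 = 1.351e-05 m².
Depth limit h_lim = 0.01340 mm = 1.340e-05 m.
SI base units throughout: W = 146.2 N, H = 7.169e+09 Pa, K = 1.226e-06.
Limit volume V_lim = h_lim·A = 1.340e-05 · 1.351e-05 = 1.810e-10 m³.
Inverting, life L = V_lim·H/(K·W) = 1.810e-10 · 7.169e+09 / (1.226e-06 · 146.2) = 7239 m.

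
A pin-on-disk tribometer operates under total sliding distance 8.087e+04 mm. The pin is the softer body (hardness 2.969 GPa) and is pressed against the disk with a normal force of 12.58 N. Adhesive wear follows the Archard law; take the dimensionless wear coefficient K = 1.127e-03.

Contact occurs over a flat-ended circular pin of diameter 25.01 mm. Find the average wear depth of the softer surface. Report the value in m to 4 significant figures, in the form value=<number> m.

The intermediates are displayed rounded, and the computation holds full precision, and a single final rounding: four significant figures.
Sliding distance L = 8.087e+04 mm = 80.87 m.
Hardness H = 2.969 GPa = 2.969e+09 Pa.
Pin diameter d = 25.01 mm = 0.02501 m. Contact area A = π·d²/4 = π·(0.02501 m)²/4 = 4.913e-04 m².
Collected in SI base units: W = 12.58 N, H = 2.969e+09 Pa, K = 1.127e-03.
Worn volume V = K·W·L/H = 1.127e-03 · 12.58 · 80.87 / 2.969e+09 = 3.862e-10 m³.
Depth h = V/A = 3.862e-10 / 4.913e-04 = 7.861e-07 m.

value=7.861e-07 m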